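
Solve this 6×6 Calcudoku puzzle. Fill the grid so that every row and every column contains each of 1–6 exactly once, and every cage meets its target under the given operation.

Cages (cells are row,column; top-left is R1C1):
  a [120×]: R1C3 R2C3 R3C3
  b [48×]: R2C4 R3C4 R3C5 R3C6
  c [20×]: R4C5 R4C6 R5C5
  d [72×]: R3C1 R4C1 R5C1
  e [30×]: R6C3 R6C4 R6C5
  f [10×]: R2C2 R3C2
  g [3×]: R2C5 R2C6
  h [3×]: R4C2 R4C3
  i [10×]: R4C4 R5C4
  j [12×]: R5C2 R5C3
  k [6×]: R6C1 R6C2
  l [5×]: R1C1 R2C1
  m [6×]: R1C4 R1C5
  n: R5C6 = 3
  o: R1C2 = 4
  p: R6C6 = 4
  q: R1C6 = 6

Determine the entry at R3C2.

5

Cage o is given; hence R1C2 = 4.
Cage q is given, leaving R1C6 = 6.
Cage n is given, leaving R5C6 = 3.
Cage p is a single given cell, so R6C6 = 4.
Row 1 already has 6, which forces R1C3 = 5.
Cage g needs two cells with product 3, which forces R2C5 = 3.
Column 6 now contains 3, so R2C6 = 1.
1 is placed in column 6; hence R3C6 = 2.
Column 6 already has 2, leaving R4C6 = 5.
5 is placed in row 1; hence R1C1 = 1.
Cage m needs two cells with product 6, leaving R1C4 = 3.
3 is placed in column 5, which forces R1C5 = 2.
Row 2 already has 1, which forces R2C1 = 5.
Cage f's pair has product 10, which forces R2C2 = 2.
2 is placed in row 3, so R3C2 = 5.
5 is placed in row 4, leaving R4C4 = 2.
2 is placed in column 2, which forces R5C2 = 6.
6 is placed in row 5, leaving R5C3 = 2.
The two cells of cage i must have product 10, so R5C4 = 5.
6 is placed in row 5; hence R5C1 = 4.
4 is placed in row 5, leaving R5C5 = 1.
Cage e needs product 30; hence R6C5 = 5.
Cage b has product 48, which forces R3C4 = 1.
1 is placed in column 5, so R4C5 = 4.
Column 4 already has 1, so R6C4 = 6.
Column 4 already has 6, leaving R2C4 = 4.
Column 5 already has 4, leaving R3C5 = 6.
Row 6 now contains 6, which forces R6C1 = 2.
The two cells of cage k must have product 6, leaving R6C2 = 3.
Row 6 now contains 6, leaving R6C3 = 1.
4 is placed in row 2; hence R2C3 = 6.
6 is placed in row 3; hence R3C1 = 3.
6 is placed in row 3, which forces R3C3 = 4.
Cage d has product 72; hence R4C1 = 6.
3 is placed in column 2; hence R4C2 = 1.
Column 3 now contains 1, so R4C3 = 3.
Filled in: 1 4 5 3 2 6 / 5 2 6 4 3 1 / 3 5 4 1 6 2 / 6 1 3 2 4 5 / 4 6 2 5 1 3 / 2 3 1 6 5 4.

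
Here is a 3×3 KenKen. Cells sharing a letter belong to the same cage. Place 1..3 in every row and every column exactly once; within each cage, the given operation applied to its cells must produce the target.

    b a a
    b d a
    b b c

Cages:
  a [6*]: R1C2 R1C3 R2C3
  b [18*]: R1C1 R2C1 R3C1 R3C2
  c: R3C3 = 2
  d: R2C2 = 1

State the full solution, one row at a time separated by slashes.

3 2 1 / 2 1 3 / 1 3 2

Cage d is given, leaving R2C2 = 1.
Cage b has product 18, leaving R3C2 = 3.
C is a freebie, so R3C3 = 2.
Column 2 now contains 3, which forces R1C2 = 2.
The 3 cells of cage a must have product 6, which forces R1C3 = 1.
2 is placed in column 3; hence R2C3 = 3.
Row 3 already has 2, which forces R3C1 = 1.
2 is placed in row 1, which forces R1C1 = 3.
Row 2 already has 3, leaving R2C1 = 2.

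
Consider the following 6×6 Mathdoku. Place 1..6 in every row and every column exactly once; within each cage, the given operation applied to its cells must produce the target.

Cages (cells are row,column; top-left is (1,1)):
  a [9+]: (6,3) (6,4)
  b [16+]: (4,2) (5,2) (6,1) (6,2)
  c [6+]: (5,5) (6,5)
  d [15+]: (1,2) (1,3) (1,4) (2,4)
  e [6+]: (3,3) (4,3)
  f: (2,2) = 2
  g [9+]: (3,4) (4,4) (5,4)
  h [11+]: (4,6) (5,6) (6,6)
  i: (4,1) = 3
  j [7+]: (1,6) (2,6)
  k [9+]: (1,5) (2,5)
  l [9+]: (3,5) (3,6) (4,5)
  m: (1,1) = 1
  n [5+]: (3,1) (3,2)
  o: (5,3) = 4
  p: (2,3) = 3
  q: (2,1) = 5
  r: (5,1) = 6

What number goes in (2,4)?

M is a freebie, leaving (1,1) = 1.
Cage q is given, which forces (2,1) = 5.
F is a freebie, leaving (2,2) = 2.
Cage p is given, leaving (2,3) = 3.
I is a freebie; hence (4,1) = 3.
Cage r is given, so (5,1) = 6.
O is a freebie, which forces (5,3) = 4.
In column 3, 2 can only go at (1,3), so (1,3) = 2.
Row 2 needs a 1, and only (2,6) is open for it.
Cage j needs two cells with sum 7, leaving (1,6) = 6.
The only place for 6 in column 3 is (6,3).
The two cells of cage a must have sum 9, which forces (6,4) = 3.
In row 5, 3 can only go at (5,2), so (5,2) = 3.
Column 2 now contains 3, leaving (1,2) = 4.
The 4 cells of cage d must have sum 15, so (1,4) = 5.
5 is placed in row 1; hence (1,5) = 3.
Cage d has sum 15; hence (2,4) = 4.
Row 2 already has 4, which forces (2,5) = 6.
Cage n needs two cells with sum 5; hence (3,1) = 4.
Column 2 now contains 3, so (3,2) = 1.
1 is placed in row 3, leaving (3,3) = 5.
5 is placed in row 3, which forces (3,5) = 2.
Row 3 now contains 2, which forces (3,6) = 3.
Column 2 already has 4, so (4,2) = 6.
Column 3 now contains 5, so (4,3) = 1.
Row 4 now contains 1, leaving (4,4) = 2.
Column 4 already has 2, leaving (5,4) = 1.
1 is placed in row 5, which forces (5,5) = 5.
Row 5 now contains 5; hence (5,6) = 2.
Column 1 already has 4; hence (6,1) = 2.
The 4 cells of cage b must have sum 16, which forces (6,2) = 5.
Row 6 already has 5; hence (6,6) = 4.
Row 3 now contains 2, so (3,4) = 6.
Column 5 now contains 5, which forces (4,5) = 4.
Column 6 now contains 4, so (4,6) = 5.
Row 6 now contains 4, leaving (6,5) = 1.
The full grid is 1 4 2 5 3 6 / 5 2 3 4 6 1 / 4 1 5 6 2 3 / 3 6 1 2 4 5 / 6 3 4 1 5 2 / 2 5 6 3 1 4.

4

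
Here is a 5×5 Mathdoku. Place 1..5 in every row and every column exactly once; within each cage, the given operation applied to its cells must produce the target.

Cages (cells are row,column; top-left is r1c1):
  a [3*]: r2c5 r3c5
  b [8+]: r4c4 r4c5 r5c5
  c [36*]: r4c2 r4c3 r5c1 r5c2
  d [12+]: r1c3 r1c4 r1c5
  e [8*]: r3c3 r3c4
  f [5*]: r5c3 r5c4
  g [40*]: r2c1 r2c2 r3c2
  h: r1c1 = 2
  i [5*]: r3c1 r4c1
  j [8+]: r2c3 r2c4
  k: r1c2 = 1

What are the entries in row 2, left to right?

4 2 3 5 1

Cage h is a single given cell, which forces r1c1 = 2.
Cage k is given, which forces r1c2 = 1.
In row 2, 1 can only go at r2c5, so r2c5 = 1.
Column 5 already has 1, which forces r3c5 = 3.
The only place for 2 in row 2 is r2c2.
The only place for 4 in row 2 is r2c1.
Cage g needs product 40, so r3c2 = 5.
5 is placed in row 3, leaving r3c1 = 1.
Cage i needs two cells with product 5; hence r4c1 = 5.
Column 1 now contains 1, leaving r5c1 = 3.
Row 5 now contains 3, so r5c2 = 4.
Column 2 now contains 4, so r4c2 = 3.
Cage c needs product 36, leaving r4c3 = 1.
Row 4 already has 1, which forces r4c4 = 2.
Row 4 already has 2, which forces r4c5 = 4.
1 is placed in column 3, so r5c3 = 5.
Row 5 already has 5; hence r5c4 = 1.
Row 5 already has 5; hence r5c5 = 2.
Column 5 already has 4, which forces r1c5 = 5.
Column 3 already has 5; hence r2c3 = 3.
Cage j needs two cells with sum 8, which forces r2c4 = 5.
The two cells of cage e must have product 8, so r3c3 = 2.
Column 4 now contains 2, so r3c4 = 4.
3 is placed in column 3, which forces r1c3 = 4.
Column 4 already has 4, so r1c4 = 3.
The full grid is 2 1 4 3 5 / 4 2 3 5 1 / 1 5 2 4 3 / 5 3 1 2 4 / 3 4 5 1 2.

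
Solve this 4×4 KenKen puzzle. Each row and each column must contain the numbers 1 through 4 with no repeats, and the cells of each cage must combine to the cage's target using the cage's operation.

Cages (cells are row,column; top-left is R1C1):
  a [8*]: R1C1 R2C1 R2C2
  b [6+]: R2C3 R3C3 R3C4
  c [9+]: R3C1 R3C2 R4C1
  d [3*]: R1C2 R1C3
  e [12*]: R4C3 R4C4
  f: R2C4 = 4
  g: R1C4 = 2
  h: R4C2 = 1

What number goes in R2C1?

1

G is a freebie, leaving R1C4 = 2.
Cage f is a single given cell, which forces R2C4 = 4.
Cage h is a single given cell, so R4C2 = 1.
4 is placed in column 4; hence R4C4 = 3.
Cage a needs product 8, which forces R1C1 = 4.
1 is placed in column 2; hence R1C2 = 3.
Cage d's pair has product 3; hence R1C3 = 1.
The 3 cells of cage a must have product 8, so R2C1 = 1.
1 is placed in column 2, leaving R2C2 = 2.
Row 2 already has 2; hence R2C3 = 3.
Column 2 now contains 2, leaving R3C2 = 4.
Row 3 already has 4, leaving R3C3 = 2.
Column 4 now contains 3, leaving R3C4 = 1.
Column 1 now contains 4, so R4C1 = 2.
Row 4 already has 3, so R4C3 = 4.
Row 3 now contains 2, which forces R3C1 = 3.
Completed grid: 4 3 1 2 / 1 2 3 4 / 3 4 2 1 / 2 1 4 3.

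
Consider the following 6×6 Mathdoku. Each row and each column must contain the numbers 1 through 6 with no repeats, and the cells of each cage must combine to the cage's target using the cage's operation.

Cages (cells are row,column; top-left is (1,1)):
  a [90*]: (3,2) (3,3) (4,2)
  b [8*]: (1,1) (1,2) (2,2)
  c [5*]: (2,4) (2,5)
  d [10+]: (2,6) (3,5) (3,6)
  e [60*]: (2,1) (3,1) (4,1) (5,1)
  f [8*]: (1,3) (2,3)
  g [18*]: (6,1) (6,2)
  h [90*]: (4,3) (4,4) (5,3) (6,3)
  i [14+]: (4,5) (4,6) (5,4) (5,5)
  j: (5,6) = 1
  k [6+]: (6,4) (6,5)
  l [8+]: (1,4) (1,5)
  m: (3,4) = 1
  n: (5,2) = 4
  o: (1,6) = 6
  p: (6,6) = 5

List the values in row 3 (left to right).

2 5 6 1 3 4

Cage o is a single given cell, so (1,6) = 6.
Cage m is a single given cell; hence (3,4) = 1.
N is a freebie; hence (5,2) = 4.
J is a freebie, leaving (5,6) = 1.
Cage p is given; hence (6,6) = 5.
Cage b needs product 8; hence (1,1) = 4.
Row 1 now contains 4, so (1,3) = 2.
Column 3 already has 2, leaving (2,3) = 4.
Column 4 now contains 1, so (2,4) = 5.
Cage c's pair has product 5; hence (2,5) = 1.
Row 1 already has 2; hence (1,2) = 1.
Column 4 already has 5; hence (1,4) = 3.
Cage l's pair has sum 8, leaving (1,5) = 5.
1 is placed in row 2, which forces (2,2) = 2.
Row 2 already has 2, leaving (2,6) = 3.
Column 5 now contains 5; hence (3,5) = 3.
The 4 cells of cage e must have product 60; hence (4,1) = 1.
Column 4 now contains 3, leaving (4,4) = 6.
Column 4 already has 6, leaving (5,4) = 2.
2 is placed in row 5, so (5,5) = 6.
2 is placed in column 4, so (6,4) = 4.
Row 6 already has 4; hence (6,5) = 2.
Row 2 already has 2, leaving (2,1) = 6.
The 4 cells of cage e must have product 60, leaving (3,1) = 2.
Cage d has sum 10, leaving (3,6) = 4.
The 3 cells of cage a must have product 90, so (4,2) = 3.
Row 4 now contains 3, leaving (4,3) = 5.
Column 5 now contains 2; hence (4,5) = 4.
Cage i has sum 14, leaving (4,6) = 2.
Row 5 already has 6, leaving (5,1) = 5.
5 is placed in column 3, which forces (5,3) = 3.
Column 1 now contains 6; hence (6,1) = 3.
Column 2 already has 3, which forces (6,2) = 6.
Cage h has product 90; hence (6,3) = 1.
Column 2 already has 6, leaving (3,2) = 5.
5 is placed in column 3, leaving (3,3) = 6.
Filled in: 4 1 2 3 5 6 / 6 2 4 5 1 3 / 2 5 6 1 3 4 / 1 3 5 6 4 2 / 5 4 3 2 6 1 / 3 6 1 4 2 5.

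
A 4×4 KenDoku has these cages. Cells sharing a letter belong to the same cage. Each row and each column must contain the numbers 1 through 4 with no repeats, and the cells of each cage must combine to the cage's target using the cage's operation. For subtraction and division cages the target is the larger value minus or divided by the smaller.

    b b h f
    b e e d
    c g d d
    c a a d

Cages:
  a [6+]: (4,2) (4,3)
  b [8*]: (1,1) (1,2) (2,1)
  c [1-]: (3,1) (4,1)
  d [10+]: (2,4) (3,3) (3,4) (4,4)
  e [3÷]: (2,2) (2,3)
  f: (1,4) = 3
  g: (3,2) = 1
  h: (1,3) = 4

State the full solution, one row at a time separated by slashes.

1 2 4 3 / 4 3 1 2 / 2 1 3 4 / 3 4 2 1

Cage h is given; hence (1,3) = 4.
Cage f is a single given cell, so (1,4) = 3.
G is a freebie, leaving (3,2) = 1.
Column 3 already has 4, which forces (4,3) = 2.
Cage b needs product 8, so (1,1) = 1.
Column 2 now contains 1, which forces (1,2) = 2.
The 3 cells of cage b must have product 8, leaving (2,1) = 4.
Column 2 now contains 1; hence (2,2) = 3.
Cage e's pair has quotient 3; hence (2,3) = 1.
1 is placed in row 2, so (2,4) = 2.
Column 3 already has 2, so (3,3) = 3.
Column 4 already has 2, leaving (3,4) = 4.
Column 1 already has 4, so (4,1) = 3.
Row 4 already has 2, which forces (4,2) = 4.
Column 4 already has 4, leaving (4,4) = 1.
Row 3 now contains 3; hence (3,1) = 2.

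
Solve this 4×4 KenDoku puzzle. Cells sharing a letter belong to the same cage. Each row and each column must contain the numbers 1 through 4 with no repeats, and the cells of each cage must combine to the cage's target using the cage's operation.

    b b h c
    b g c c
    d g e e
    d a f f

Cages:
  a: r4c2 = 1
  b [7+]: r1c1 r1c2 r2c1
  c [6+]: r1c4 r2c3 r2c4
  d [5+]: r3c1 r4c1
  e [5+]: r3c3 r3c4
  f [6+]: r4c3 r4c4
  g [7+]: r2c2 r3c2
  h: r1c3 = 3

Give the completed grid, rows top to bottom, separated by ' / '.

Cage h is given; hence r1c3 = 3.
Cage a is given, which forces r4c2 = 1.
In row 4, 3 can only go at r4c1, so r4c1 = 3.
Cage d's pair has sum 5; hence r3c1 = 2.
Cage b has sum 7, leaving r1c2 = 2.
Row 1 already has 2, so r1c4 = 1.
Column 4 now contains 1, leaving r3c4 = 4.
Column 4 already has 4, leaving r4c4 = 2.
Row 1 now contains 1; hence r1c1 = 4.
Cage b needs sum 7, leaving r2c1 = 1.
Cage g needs two cells with sum 7, leaving r2c2 = 4.
Cage c needs sum 6; hence r2c3 = 2.
Column 4 already has 4; hence r2c4 = 3.
4 is placed in row 3, so r3c2 = 3.
4 is placed in row 3, leaving r3c3 = 1.
Row 4 already has 2, so r4c3 = 4.

4 2 3 1 / 1 4 2 3 / 2 3 1 4 / 3 1 4 2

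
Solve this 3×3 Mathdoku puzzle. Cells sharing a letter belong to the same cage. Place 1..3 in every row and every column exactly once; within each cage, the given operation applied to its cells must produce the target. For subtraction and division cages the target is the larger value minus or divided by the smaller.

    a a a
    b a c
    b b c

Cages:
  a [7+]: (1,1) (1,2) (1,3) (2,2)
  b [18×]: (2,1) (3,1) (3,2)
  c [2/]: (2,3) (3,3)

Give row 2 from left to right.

The 3 cells of cage b must have product 18, which forces (2,1) = 3.
Cage a needs sum 7; hence (2,2) = 1.
1 is placed in row 2, which forces (2,3) = 2.
Cage b has product 18, so (3,1) = 2.
Cage b has product 18, which forces (3,2) = 3.
Column 3 now contains 2, so (3,3) = 1.
Column 1 already has 2; hence (1,1) = 1.
Column 2 already has 3; hence (1,2) = 2.
Column 3 now contains 1; hence (1,3) = 3.
Filled in: 1 2 3 / 3 1 2 / 2 3 1.

3 1 2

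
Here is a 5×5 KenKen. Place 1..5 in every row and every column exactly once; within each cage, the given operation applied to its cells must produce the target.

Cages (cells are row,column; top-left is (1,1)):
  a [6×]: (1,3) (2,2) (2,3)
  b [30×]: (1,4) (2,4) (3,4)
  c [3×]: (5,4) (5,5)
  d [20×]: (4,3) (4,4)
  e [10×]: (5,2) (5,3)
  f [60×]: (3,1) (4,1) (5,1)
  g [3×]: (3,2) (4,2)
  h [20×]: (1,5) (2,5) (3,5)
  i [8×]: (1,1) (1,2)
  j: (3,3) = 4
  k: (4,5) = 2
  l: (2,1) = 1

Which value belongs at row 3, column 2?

Cage l is given, so (2,1) = 1.
Cage j is given, so (3,3) = 4.
Column 3 now contains 4, leaving (4,3) = 5.
Row 4 already has 5; hence (4,4) = 4.
Cage k is given, leaving (4,5) = 2.
5 is placed in column 3, which forces (5,3) = 2.
Cage a has product 6, which forces (1,3) = 1.
Cage a has product 6, which forces (2,2) = 2.
2 is placed in column 3, which forces (2,3) = 3.
Row 2 already has 3, which forces (2,4) = 5.
Row 2 already has 5, so (2,5) = 4.
Cage f has product 60; hence (3,1) = 5.
5 is placed in row 3, leaving (3,5) = 1.
4 is placed in row 4, which forces (4,1) = 3.
Row 4 already has 3, so (4,2) = 1.
Cage f has product 60; hence (5,1) = 4.
Row 5 already has 2; hence (5,2) = 5.
Column 5 already has 1, leaving (5,5) = 3.
Column 1 now contains 4, leaving (1,1) = 2.
Column 2 now contains 2; hence (1,2) = 4.
Row 1 already has 2, leaving (1,4) = 3.
4 is placed in column 5; hence (1,5) = 5.
Row 3 already has 1, leaving (3,2) = 3.
3 is placed in column 4, so (3,4) = 2.
Row 5 already has 3, so (5,4) = 1.
The full grid is 2 4 1 3 5 / 1 2 3 5 4 / 5 3 4 2 1 / 3 1 5 4 2 / 4 5 2 1 3.

3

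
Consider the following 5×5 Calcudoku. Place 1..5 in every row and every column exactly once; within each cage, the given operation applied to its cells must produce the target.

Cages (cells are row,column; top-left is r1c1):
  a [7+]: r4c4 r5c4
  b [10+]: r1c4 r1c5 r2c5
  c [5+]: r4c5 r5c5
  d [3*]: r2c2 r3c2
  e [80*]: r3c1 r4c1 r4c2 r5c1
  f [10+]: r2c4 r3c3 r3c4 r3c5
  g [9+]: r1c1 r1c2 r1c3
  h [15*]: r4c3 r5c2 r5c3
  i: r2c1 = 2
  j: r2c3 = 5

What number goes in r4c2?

4

Cage i is a single given cell, which forces r2c1 = 2.
Cage j is a single given cell, leaving r2c3 = 5.
Cage e has product 80, which forces r4c2 = 4.
The 3 cells of cage h must have product 15; hence r5c2 = 5.
Row 4 needs a 2, and only r4c5 is open for it.
The two cells of cage c must have sum 5, so r5c5 = 3.
Cage h has product 15; hence r4c3 = 3.
3 is placed in row 4, leaving r4c4 = 5.
3 is placed in row 5, leaving r5c3 = 1.
The 3 cells of cage b must have sum 10, which forces r1c5 = 5.
The 4 cells of cage e must have product 80; hence r3c1 = 5.
Row 4 now contains 5, leaving r4c1 = 1.
Row 5 already has 1; hence r5c1 = 4.
The two cells of cage a must have sum 7, leaving r5c4 = 2.
4 is placed in column 1, leaving r1c1 = 3.
Cage g needs sum 9, which forces r1c2 = 2.
Cage g needs sum 9; hence r1c3 = 4.
Row 1 now contains 4, which forces r1c4 = 1.
Cage f needs sum 10, which forces r3c3 = 2.
Cage b has sum 10, so r2c5 = 4.
Cage f has sum 10; hence r3c5 = 1.
The two cells of cage d must have product 3; hence r2c2 = 1.
Row 2 now contains 4, which forces r2c4 = 3.
Row 3 already has 1, so r3c2 = 3.
The 4 cells of cage f must have sum 10, which forces r3c4 = 4.
The full grid is 3 2 4 1 5 / 2 1 5 3 4 / 5 3 2 4 1 / 1 4 3 5 2 / 4 5 1 2 3.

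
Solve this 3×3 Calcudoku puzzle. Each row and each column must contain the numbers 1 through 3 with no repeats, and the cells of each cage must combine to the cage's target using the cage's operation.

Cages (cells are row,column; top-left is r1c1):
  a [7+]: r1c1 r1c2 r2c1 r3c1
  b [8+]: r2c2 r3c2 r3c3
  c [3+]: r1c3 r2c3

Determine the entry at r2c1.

2

Cage a needs sum 7, so r1c2 = 1.
Row 1 now contains 1; hence r1c3 = 2.
Cage b needs sum 8, which forces r2c2 = 3.
2 is placed in column 3, leaving r2c3 = 1.
Cage b has sum 8, leaving r3c2 = 2.
Cage b needs sum 8, which forces r3c3 = 3.
Row 1 already has 2; hence r1c1 = 3.
Row 2 now contains 1; hence r2c1 = 2.
Row 3 now contains 3; hence r3c1 = 1.
Filled in: 3 1 2 / 2 3 1 / 1 2 3.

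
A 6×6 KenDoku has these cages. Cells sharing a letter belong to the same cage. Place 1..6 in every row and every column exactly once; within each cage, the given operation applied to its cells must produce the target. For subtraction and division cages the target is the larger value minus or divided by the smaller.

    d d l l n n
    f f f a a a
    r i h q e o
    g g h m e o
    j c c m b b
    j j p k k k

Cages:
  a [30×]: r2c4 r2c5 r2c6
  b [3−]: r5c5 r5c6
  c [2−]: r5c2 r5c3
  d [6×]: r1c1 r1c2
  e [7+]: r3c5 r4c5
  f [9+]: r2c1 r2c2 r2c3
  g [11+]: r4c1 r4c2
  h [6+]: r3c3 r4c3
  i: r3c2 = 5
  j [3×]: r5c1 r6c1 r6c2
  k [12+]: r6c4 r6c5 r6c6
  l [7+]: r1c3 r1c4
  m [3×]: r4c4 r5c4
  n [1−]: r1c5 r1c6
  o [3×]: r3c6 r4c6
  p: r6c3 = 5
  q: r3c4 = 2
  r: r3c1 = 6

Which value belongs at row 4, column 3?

2

Cage r is given; hence r3c1 = 6.
I is a freebie, so r3c2 = 5.
Q is a freebie, so r3c4 = 2.
6 is placed in column 1, which forces r4c1 = 5.
Column 2 already has 5; hence r4c2 = 6.
Cage j has product 3, so r5c1 = 1.
1 is placed in row 5; hence r5c4 = 3.
The 3 cells of cage j must have product 3, so r6c1 = 3.
Cage j has product 3, so r6c2 = 1.
Cage p is a single given cell; hence r6c3 = 5.
Column 1 now contains 3; hence r1c1 = 2.
Cage d needs two cells with product 6, leaving r1c2 = 3.
2 is placed in column 1, leaving r2c1 = 4.
Row 2 now contains 4, leaving r2c2 = 2.
2 is placed in row 2, so r2c3 = 3.
The two cells of cage h must have sum 6; hence r3c3 = 4.
Row 3 already has 4, so r3c5 = 3.
3 is placed in row 3; hence r3c6 = 1.
The two cells of cage h must have sum 6, leaving r4c3 = 2.
Column 4 already has 3; hence r4c4 = 1.
Column 5 now contains 3; hence r4c5 = 4.
1 is placed in column 6; hence r4c6 = 3.
Column 2 now contains 2, so r5c2 = 4.
2 is placed in column 3, which forces r5c3 = 6.
6 is placed in column 3, so r1c3 = 1.
Cage l's pair has sum 7, so r1c4 = 6.
Row 1 already has 6; hence r1c5 = 5.
Row 1 already has 5; hence r1c6 = 4.
Column 4 already has 6, which forces r2c4 = 5.
Cage a needs product 30, so r2c5 = 1.
Row 2 now contains 5, which forces r2c6 = 6.
Column 5 already has 5; hence r5c5 = 2.
Row 5 now contains 2, which forces r5c6 = 5.
Column 4 already has 6, leaving r6c4 = 4.
Column 5 now contains 2, so r6c5 = 6.
6 is placed in column 6, which forces r6c6 = 2.
The full grid is 2 3 1 6 5 4 / 4 2 3 5 1 6 / 6 5 4 2 3 1 / 5 6 2 1 4 3 / 1 4 6 3 2 5 / 3 1 5 4 6 2.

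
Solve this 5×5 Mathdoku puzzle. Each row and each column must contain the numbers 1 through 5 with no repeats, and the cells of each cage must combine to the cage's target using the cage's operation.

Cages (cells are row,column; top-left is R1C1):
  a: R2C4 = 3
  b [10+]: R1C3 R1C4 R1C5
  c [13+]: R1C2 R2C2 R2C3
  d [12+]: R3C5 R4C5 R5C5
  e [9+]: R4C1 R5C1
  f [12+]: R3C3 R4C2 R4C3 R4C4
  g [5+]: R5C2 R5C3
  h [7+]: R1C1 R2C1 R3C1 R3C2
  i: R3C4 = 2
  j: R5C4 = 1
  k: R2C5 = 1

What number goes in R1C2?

Cage a is a single given cell; hence R2C4 = 3.
Cage k is a single given cell; hence R2C5 = 1.
Cage h needs sum 7, leaving R3C2 = 1.
Cage i is a single given cell; hence R3C4 = 2.
Cage j is given; hence R5C4 = 1.
Cage h needs sum 7; hence R1C1 = 1.
Cage c needs sum 13, which forces R1C2 = 4.
4 is placed in row 1, so R1C4 = 5.
Row 2 already has 1, so R2C1 = 2.
3 is placed in row 2, leaving R2C2 = 5.
Cage c needs sum 13, leaving R2C3 = 4.
Row 3 already has 2, so R3C1 = 3.
Row 3 already has 3; hence R3C3 = 5.
5 is placed in row 3; hence R3C5 = 4.
Column 4 now contains 5, so R4C4 = 4.
Row 4 now contains 4, which forces R4C1 = 5.
Cage f needs sum 12, which forces R4C2 = 2.
The 4 cells of cage f must have sum 12, so R4C3 = 1.
Row 4 now contains 5; hence R4C5 = 3.
The two cells of cage e must have sum 9, which forces R5C1 = 4.
Column 2 now contains 2, leaving R5C2 = 3.
3 is placed in row 5, so R5C3 = 2.
Column 5 now contains 3, so R5C5 = 5.
2 is placed in column 3, so R1C3 = 3.
Column 5 now contains 3, which forces R1C5 = 2.
The full grid is 1 4 3 5 2 / 2 5 4 3 1 / 3 1 5 2 4 / 5 2 1 4 3 / 4 3 2 1 5.

4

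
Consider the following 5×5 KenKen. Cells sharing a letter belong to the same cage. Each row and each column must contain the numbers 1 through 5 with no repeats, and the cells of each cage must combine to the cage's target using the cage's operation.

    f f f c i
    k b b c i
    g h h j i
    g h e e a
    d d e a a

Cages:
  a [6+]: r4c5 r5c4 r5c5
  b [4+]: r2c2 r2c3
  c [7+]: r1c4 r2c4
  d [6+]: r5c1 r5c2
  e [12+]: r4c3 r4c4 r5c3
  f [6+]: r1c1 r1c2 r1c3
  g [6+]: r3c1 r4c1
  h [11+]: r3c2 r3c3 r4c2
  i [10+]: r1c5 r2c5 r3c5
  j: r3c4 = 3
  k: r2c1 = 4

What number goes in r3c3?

4

Cage k is a single given cell, which forces r2c1 = 4.
Cage j is given, leaving r3c4 = 3.
The only place for 4 in row 1 is r1c5.
The only place for 5 in row 1 is r1c4.
Column 4 already has 5, so r2c4 = 2.
Column 4 already has 5, so r4c4 = 4.
2 is placed in column 4, leaving r5c4 = 1.
Cage d needs two cells with sum 6, so r5c1 = 2.
Cage d needs two cells with sum 6, leaving r5c2 = 4.
Row 5 already has 2, so r5c5 = 3.
Cage e has sum 12, leaving r4c3 = 3.
Column 5 already has 3, so r4c5 = 2.
3 is placed in row 5; hence r5c3 = 5.
Cage b's pair has sum 4, leaving r2c2 = 3.
3 is placed in column 3, so r2c3 = 1.
Row 2 now contains 1; hence r2c5 = 5.
Cage h has sum 11, so r3c2 = 2.
Column 3 already has 5; hence r3c3 = 4.
Column 5 already has 5, which forces r3c5 = 1.
Row 4 now contains 2, so r4c2 = 5.
Cage f needs sum 6, which forces r1c1 = 3.
Column 2 already has 2, which forces r1c2 = 1.
Column 3 now contains 1, which forces r1c3 = 2.
Row 3 already has 1; hence r3c1 = 5.
Row 4 now contains 5, leaving r4c1 = 1.
Filled in: 3 1 2 5 4 / 4 3 1 2 5 / 5 2 4 3 1 / 1 5 3 4 2 / 2 4 5 1 3.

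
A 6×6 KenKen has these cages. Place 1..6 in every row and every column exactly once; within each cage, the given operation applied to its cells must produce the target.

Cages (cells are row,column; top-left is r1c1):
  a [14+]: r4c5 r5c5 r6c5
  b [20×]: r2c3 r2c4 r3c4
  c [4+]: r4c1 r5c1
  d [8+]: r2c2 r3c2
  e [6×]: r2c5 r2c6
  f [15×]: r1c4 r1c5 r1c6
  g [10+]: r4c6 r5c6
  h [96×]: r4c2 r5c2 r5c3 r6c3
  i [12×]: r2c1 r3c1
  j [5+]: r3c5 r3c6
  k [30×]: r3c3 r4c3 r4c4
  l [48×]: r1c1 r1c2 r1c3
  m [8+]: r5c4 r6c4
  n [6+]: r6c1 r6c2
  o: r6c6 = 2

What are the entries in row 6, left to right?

Cage o is a single given cell; hence r6c6 = 2.
In row 6, 4 can only go at r6c3, so r6c3 = 4.
In column 1, 5 can only go at r6c1, so r6c1 = 5.
Row 6 now contains 5, so r6c2 = 1.
In column 5, 4 can only go at r3c5, so r3c5 = 4.
The two cells of cage j must have sum 5; hence r3c6 = 1.
The only place for 4 in column 4 is r2c4.
Cage b needs product 20, so r2c3 = 1.
Row 2 already has 1, so r2c5 = 2.
The 3 cells of cage b must have product 20; hence r3c4 = 5.
Column 4 already has 5; hence r5c4 = 2.
Row 2 already has 2, leaving r2c1 = 6.
Row 2 now contains 6, so r2c2 = 5.
The two cells of cage e must have product 6, leaving r2c6 = 3.
Cage i's pair has product 12, leaving r3c1 = 2.
Row 3 already has 2; hence r3c2 = 3.
Row 3 already has 2; hence r3c3 = 6.
The 4 cells of cage h must have product 96, which forces r4c2 = 2.
Cage k has product 30, leaving r4c3 = 5.
Cage h needs product 96, so r5c2 = 4.
Row 5 already has 2, leaving r5c3 = 3.
Row 5 now contains 4, which forces r5c6 = 6.
Cage m's pair has sum 8, leaving r6c4 = 6.
Row 6 now contains 6, which forces r6c5 = 3.
2 is placed in column 1, which forces r1c1 = 4.
Column 2 now contains 4, so r1c2 = 6.
Column 3 already has 6, leaving r1c3 = 2.
Cage f needs product 15; hence r1c4 = 3.
The 3 cells of cage f must have product 15, leaving r1c5 = 1.
3 is placed in column 6, so r1c6 = 5.
Cage c needs two cells with sum 4, so r4c1 = 3.
The 3 cells of cage k must have product 30, leaving r4c4 = 1.
Column 5 now contains 3, which forces r4c5 = 6.
Column 6 now contains 6, so r4c6 = 4.
3 is placed in row 5; hence r5c1 = 1.
Row 5 now contains 6, which forces r5c5 = 5.
The full grid is 4 6 2 3 1 5 / 6 5 1 4 2 3 / 2 3 6 5 4 1 / 3 2 5 1 6 4 / 1 4 3 2 5 6 / 5 1 4 6 3 2.

5 1 4 6 3 2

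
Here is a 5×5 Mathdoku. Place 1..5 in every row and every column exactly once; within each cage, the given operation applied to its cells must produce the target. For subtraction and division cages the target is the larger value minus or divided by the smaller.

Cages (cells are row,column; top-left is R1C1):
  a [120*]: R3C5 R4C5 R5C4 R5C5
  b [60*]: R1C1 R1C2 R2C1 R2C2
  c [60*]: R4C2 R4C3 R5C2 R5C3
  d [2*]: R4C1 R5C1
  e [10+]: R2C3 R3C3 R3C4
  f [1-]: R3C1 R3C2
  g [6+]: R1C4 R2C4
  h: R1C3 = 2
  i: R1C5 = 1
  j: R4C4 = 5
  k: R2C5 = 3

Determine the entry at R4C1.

1

Cage h is given; hence R1C3 = 2.
Cage i is a single given cell; hence R1C5 = 1.
Cage k is given; hence R2C5 = 3.
Cage j is a single given cell, so R4C4 = 5.
Column 4 already has 5, leaving R1C4 = 4.
The two cells of cage g must have sum 6; hence R2C4 = 2.
2 is placed in column 4, which forces R3C4 = 1.
The 4 cells of cage a must have product 120, so R5C4 = 3.
In row 2, 5 can only go at R2C3, so R2C3 = 5.
Column 3 already has 5, so R3C3 = 4.
The 4 cells of cage c must have product 60, so R5C2 = 5.
Column 3 already has 4, leaving R5C3 = 1.
Cage b has product 60, so R1C1 = 5.
Column 2 now contains 5, so R1C2 = 3.
Column 2 already has 3, leaving R3C2 = 2.
The 4 cells of cage a must have product 120, so R3C5 = 5.
Cage d needs two cells with product 2, which forces R4C1 = 1.
Cage c has product 60, so R4C2 = 4.
1 is placed in column 3, leaving R4C3 = 3.
Row 4 now contains 4, so R4C5 = 2.
1 is placed in row 5, so R5C1 = 2.
Column 5 already has 2, so R5C5 = 4.
1 is placed in column 1, so R2C1 = 4.
Column 2 already has 4, leaving R2C2 = 1.
2 is placed in row 3; hence R3C1 = 3.
Completed grid: 5 3 2 4 1 / 4 1 5 2 3 / 3 2 4 1 5 / 1 4 3 5 2 / 2 5 1 3 4.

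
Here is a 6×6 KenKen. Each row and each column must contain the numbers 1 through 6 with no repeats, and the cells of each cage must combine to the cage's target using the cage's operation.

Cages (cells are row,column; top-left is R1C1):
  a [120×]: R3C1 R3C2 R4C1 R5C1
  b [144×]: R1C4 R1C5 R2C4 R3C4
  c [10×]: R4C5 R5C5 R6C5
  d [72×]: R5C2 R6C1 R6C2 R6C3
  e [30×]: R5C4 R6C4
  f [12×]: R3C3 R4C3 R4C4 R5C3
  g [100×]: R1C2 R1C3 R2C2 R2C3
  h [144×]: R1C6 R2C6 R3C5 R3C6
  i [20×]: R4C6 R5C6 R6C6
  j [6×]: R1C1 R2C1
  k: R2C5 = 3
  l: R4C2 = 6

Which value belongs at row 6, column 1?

2

Cage k is given; hence R2C5 = 3.
Cage l is a single given cell; hence R4C2 = 6.
Cage b has product 144, so R1C5 = 6.
The only place for 1 in column 4 is R4C4.
In column 5, 4 can only go at R3C5, so R3C5 = 4.
{2, 6} are confined to R2C1 and R2C6 in row 2; hence R2C4 = 4.
The only place for 1 in row 1 is R1C1.
Cage j needs two cells with product 6, so R2C1 = 6.
Row 2 already has 6, so R2C6 = 2.
Column 6 already has 2; hence R1C6 = 3.
Cage h needs product 144, so R3C6 = 6.
3 is placed in row 1; hence R1C4 = 2.
Cage b needs product 144, so R3C4 = 3.
3 is placed in row 3, which forces R3C3 = 1.
Cage g needs product 100, so R1C2 = 5.
Cage g has product 100, which forces R1C3 = 4.
The 4 cells of cage g must have product 100; hence R2C2 = 1.
Column 3 already has 1, so R2C3 = 5.
Column 2 now contains 5, so R3C2 = 2.
Row 3 now contains 2, so R3C1 = 5.
Cage f needs product 12, so R4C3 = 2.
Row 4 already has 2, so R4C5 = 5.
Row 4 now contains 5, which forces R4C6 = 4.
The 4 cells of cage d must have product 72, leaving R5C2 = 3.
Cage f needs product 12, so R5C3 = 6.
6 is placed in row 5; hence R5C4 = 5.
5 is placed in row 5; hence R5C6 = 1.
The 4 cells of cage d must have product 72; hence R6C2 = 4.
2 is placed in column 3, which forces R6C3 = 3.
5 is placed in column 4, so R6C4 = 6.
Column 6 now contains 1, which forces R6C6 = 5.
4 is placed in row 4, leaving R4C1 = 3.
3 is placed in row 5, so R5C1 = 4.
Row 5 now contains 1; hence R5C5 = 2.
Row 6 already has 3, which forces R6C1 = 2.
Cage c needs product 10, which forces R6C5 = 1.
Completed grid: 1 5 4 2 6 3 / 6 1 5 4 3 2 / 5 2 1 3 4 6 / 3 6 2 1 5 4 / 4 3 6 5 2 1 / 2 4 3 6 1 5.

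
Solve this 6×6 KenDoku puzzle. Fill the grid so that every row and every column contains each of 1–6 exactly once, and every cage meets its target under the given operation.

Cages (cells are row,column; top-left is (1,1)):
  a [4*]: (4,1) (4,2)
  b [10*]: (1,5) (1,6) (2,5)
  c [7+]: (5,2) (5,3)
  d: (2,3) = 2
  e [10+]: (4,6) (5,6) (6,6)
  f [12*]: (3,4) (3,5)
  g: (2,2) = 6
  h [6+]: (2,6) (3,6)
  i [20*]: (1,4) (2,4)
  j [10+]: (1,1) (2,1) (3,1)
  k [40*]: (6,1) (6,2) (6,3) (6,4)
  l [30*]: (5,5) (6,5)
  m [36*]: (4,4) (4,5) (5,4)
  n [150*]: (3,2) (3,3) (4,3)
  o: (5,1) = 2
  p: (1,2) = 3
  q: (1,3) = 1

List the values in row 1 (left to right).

Cage p is a single given cell; hence (1,2) = 3.
Cage q is given, leaving (1,3) = 1.
G is a freebie, so (2,2) = 6.
Cage d is a single given cell, leaving (2,3) = 2.
Cage n has product 150; hence (3,2) = 5.
Cage n needs product 150, which forces (3,3) = 6.
The 3 cells of cage n must have product 150; hence (4,3) = 5.
Cage o is a single given cell, leaving (5,1) = 2.
5 is placed in column 3; hence (6,3) = 4.
The 3 cells of cage b must have product 10, so (2,5) = 1.
Cage c's pair has sum 7, so (5,2) = 4.
Column 3 now contains 4, leaving (5,3) = 3.
Row 5 already has 3, leaving (5,4) = 6.
6 is placed in row 5, so (5,5) = 5.
Row 5 now contains 5, which forces (5,6) = 1.
Column 5 already has 5, so (6,5) = 6.
Column 5 already has 5; hence (1,5) = 2.
Cage b has product 10, which forces (1,6) = 5.
Cage h needs two cells with sum 6, leaving (2,6) = 4.
Cage j needs sum 10, leaving (3,1) = 1.
Column 6 now contains 1, so (3,6) = 2.
Cage a needs two cells with product 4, leaving (4,1) = 4.
Column 2 now contains 4, so (4,2) = 1.
Column 5 now contains 2, so (4,5) = 3.
Column 6 now contains 4, leaving (4,6) = 6.
Column 1 already has 1, so (6,1) = 5.
1 is placed in column 2, which forces (6,2) = 2.
2 is placed in row 6, which forces (6,4) = 1.
Column 6 now contains 5, which forces (6,6) = 3.
Column 1 already has 4, so (1,1) = 6.
5 is placed in row 1, so (1,4) = 4.
5 is placed in column 1; hence (2,1) = 3.
4 is placed in row 2; hence (2,4) = 5.
The two cells of cage f must have product 12, which forces (3,4) = 3.
3 is placed in column 5, which forces (3,5) = 4.
Row 4 now contains 3, which forces (4,4) = 2.
Completed grid: 6 3 1 4 2 5 / 3 6 2 5 1 4 / 1 5 6 3 4 2 / 4 1 5 2 3 6 / 2 4 3 6 5 1 / 5 2 4 1 6 3.

6 3 1 4 2 5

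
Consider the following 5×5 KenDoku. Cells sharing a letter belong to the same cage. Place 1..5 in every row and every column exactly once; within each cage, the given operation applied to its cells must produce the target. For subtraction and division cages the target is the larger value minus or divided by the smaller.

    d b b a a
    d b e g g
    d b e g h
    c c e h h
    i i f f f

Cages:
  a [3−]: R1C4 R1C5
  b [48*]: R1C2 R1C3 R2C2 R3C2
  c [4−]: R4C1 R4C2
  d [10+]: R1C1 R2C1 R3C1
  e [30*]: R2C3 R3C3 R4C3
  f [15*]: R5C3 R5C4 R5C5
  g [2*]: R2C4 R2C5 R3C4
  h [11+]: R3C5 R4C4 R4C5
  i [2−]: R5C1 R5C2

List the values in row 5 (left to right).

4 2 1 3 5

Cage g has product 2, which forces R2C4 = 2.
Cage g needs product 2, leaving R2C5 = 1.
The 3 cells of cage g must have product 2; hence R3C4 = 1.
The two cells of cage a must have difference 3, leaving R1C4 = 5.
Cage a's pair has difference 3, which forces R1C5 = 2.
Cage f has product 15, which forces R5C3 = 1.
Column 4 now contains 5; hence R5C4 = 3.
Row 5 already has 3, which forces R5C5 = 5.
Cage b needs product 48, which forces R1C2 = 1.
Row 1 already has 2; hence R1C3 = 4.
Cage h has sum 11, so R3C5 = 4.
1 is placed in column 2, so R4C2 = 5.
3 is placed in column 4, so R4C4 = 4.
The 3 cells of cage h must have sum 11; hence R4C5 = 3.
1 is placed in row 1, leaving R1C1 = 3.
Cage d needs sum 10, leaving R2C1 = 5.
The 4 cells of cage b must have product 48; hence R2C2 = 4.
Row 2 now contains 5, leaving R2C3 = 3.
Cage d has sum 10, leaving R3C1 = 2.
Row 3 now contains 4, leaving R3C2 = 3.
3 is placed in column 3, which forces R3C3 = 5.
Row 4 already has 5, which forces R4C1 = 1.
3 is placed in row 4, so R4C3 = 2.
Column 1 already has 2, which forces R5C1 = 4.
4 is placed in column 2, which forces R5C2 = 2.
Filled in: 3 1 4 5 2 / 5 4 3 2 1 / 2 3 5 1 4 / 1 5 2 4 3 / 4 2 1 3 5.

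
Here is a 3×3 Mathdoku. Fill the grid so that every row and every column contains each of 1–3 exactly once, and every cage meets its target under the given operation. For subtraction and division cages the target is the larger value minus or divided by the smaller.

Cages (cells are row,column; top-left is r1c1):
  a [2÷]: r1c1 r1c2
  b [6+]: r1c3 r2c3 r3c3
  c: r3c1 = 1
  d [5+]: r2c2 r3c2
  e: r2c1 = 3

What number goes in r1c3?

3

Cage e is given; hence r2c1 = 3.
3 is placed in row 2, so r2c2 = 2.
2 is placed in row 2, leaving r2c3 = 1.
Cage c is given, which forces r3c1 = 1.
2 is placed in column 2, which forces r3c2 = 3.
3 is placed in row 3, so r3c3 = 2.
Column 1 already has 1, leaving r1c1 = 2.
2 is placed in column 2; hence r1c2 = 1.
2 is placed in column 3; hence r1c3 = 3.
Completed grid: 2 1 3 / 3 2 1 / 1 3 2.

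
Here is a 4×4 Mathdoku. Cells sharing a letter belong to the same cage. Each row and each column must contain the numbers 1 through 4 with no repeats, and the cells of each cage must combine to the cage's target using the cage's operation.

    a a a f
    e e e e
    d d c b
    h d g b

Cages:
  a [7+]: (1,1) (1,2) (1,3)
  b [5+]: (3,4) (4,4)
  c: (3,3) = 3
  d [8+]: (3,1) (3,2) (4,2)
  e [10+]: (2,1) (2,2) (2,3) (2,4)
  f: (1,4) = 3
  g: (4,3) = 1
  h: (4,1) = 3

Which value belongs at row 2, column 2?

Cage f is a single given cell; hence (1,4) = 3.
Cage c is a single given cell, so (3,3) = 3.
Cage h is a single given cell, which forces (4,1) = 3.
Cage g is a single given cell; hence (4,3) = 1.
Cage e has sum 10, which forces (2,2) = 3.
Cage d needs sum 8, leaving (3,1) = 2.
Cage d has sum 8; hence (3,2) = 4.
Cage b needs two cells with sum 5; hence (3,4) = 1.
Cage d needs sum 8; hence (4,2) = 2.
The two cells of cage b must have sum 5, which forces (4,4) = 4.
The 3 cells of cage a must have sum 7, which forces (1,1) = 4.
Column 2 now contains 2, which forces (1,2) = 1.
Cage a needs sum 7, so (1,3) = 2.
Cage e has sum 10, which forces (2,1) = 1.
Cage e has sum 10, which forces (2,3) = 4.
Column 4 now contains 4; hence (2,4) = 2.
Filled in: 4 1 2 3 / 1 3 4 2 / 2 4 3 1 / 3 2 1 4.

3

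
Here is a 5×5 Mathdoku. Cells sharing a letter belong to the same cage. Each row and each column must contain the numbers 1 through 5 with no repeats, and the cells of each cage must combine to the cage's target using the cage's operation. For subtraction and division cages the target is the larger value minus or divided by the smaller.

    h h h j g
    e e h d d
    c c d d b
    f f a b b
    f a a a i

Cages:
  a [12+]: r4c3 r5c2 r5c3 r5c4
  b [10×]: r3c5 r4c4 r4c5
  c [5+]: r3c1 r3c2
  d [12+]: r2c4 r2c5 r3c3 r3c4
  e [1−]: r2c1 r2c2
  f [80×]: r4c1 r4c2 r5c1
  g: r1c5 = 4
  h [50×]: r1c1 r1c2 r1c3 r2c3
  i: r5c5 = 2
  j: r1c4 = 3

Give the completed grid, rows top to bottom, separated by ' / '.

1 5 2 3 4 / 2 1 5 4 3 / 3 2 4 1 5 / 5 4 3 2 1 / 4 3 1 5 2

J is a freebie, so r1c4 = 3.
Cage g is a single given cell, leaving r1c5 = 4.
Cage h has product 50, leaving r2c3 = 5.
Cage f has product 80; hence r4c1 = 5.
Cage f has product 80; hence r4c2 = 4.
Cage f needs product 80; hence r5c1 = 4.
I is a freebie, leaving r5c5 = 2.
Cage h needs product 50; hence r1c2 = 5.
Cage b needs product 10; hence r3c5 = 5.
Cage a has sum 12, which forces r4c3 = 3.
Cage b needs product 10, which forces r4c4 = 2.
2 is placed in column 5, so r4c5 = 1.
Cage a has sum 12; hence r5c2 = 3.
Cage a has sum 12, so r5c3 = 1.
Cage a has sum 12, so r5c4 = 5.
Cage h has product 50, leaving r1c1 = 1.
1 is placed in column 3, which forces r1c3 = 2.
Cage d needs sum 12; hence r2c4 = 4.
Column 5 now contains 1; hence r2c5 = 3.
Cage c needs two cells with sum 5, which forces r3c1 = 3.
Column 2 already has 3, which forces r3c2 = 2.
Cage d has sum 12, so r3c3 = 4.
Cage d has sum 12, which forces r3c4 = 1.
Row 2 already has 3, so r2c1 = 2.
2 is placed in column 2, which forces r2c2 = 1.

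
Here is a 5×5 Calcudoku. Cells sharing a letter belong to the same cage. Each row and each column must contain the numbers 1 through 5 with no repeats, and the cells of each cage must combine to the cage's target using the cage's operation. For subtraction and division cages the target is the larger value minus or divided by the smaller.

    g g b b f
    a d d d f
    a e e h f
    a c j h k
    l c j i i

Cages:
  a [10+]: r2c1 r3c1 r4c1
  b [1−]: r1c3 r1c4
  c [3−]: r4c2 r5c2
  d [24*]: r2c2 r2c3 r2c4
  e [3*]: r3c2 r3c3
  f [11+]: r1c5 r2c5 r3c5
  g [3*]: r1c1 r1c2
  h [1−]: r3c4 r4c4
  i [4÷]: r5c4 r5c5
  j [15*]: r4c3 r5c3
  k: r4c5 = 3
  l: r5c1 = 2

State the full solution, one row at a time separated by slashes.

K is a freebie; hence r4c5 = 3.
L is a freebie, leaving r5c1 = 2.
Row 4 already has 3, so r4c3 = 5.
Cage j's pair has product 15, which forces r5c3 = 3.
Cage e's pair has product 3, so r3c2 = 3.
3 is placed in column 3; hence r3c3 = 1.
Cage g needs two cells with product 3, so r1c1 = 3.
Column 2 now contains 3, leaving r1c2 = 1.
Row 1 now contains 1; hence r1c4 = 5.
The 3 cells of cage d must have product 24, which forces r2c4 = 3.
5 is placed in column 4, leaving r3c4 = 2.
Cage b needs two cells with difference 1, which forces r1c3 = 4.
Row 1 already has 4; hence r1c5 = 2.
Column 3 already has 4, so r2c3 = 2.
Cage c's pair has difference 3; hence r4c2 = 2.
Cage h's pair has difference 1, which forces r4c4 = 1.
The two cells of cage c must have difference 3, leaving r5c2 = 5.
Column 4 now contains 1, which forces r5c4 = 4.
Row 5 already has 4; hence r5c5 = 1.
Cage a has sum 10, so r2c1 = 1.
Row 2 now contains 2, which forces r2c2 = 4.
Row 2 already has 4; hence r2c5 = 5.
Cage a has sum 10; hence r3c1 = 5.
Column 5 already has 5, which forces r3c5 = 4.
Row 4 now contains 1, so r4c1 = 4.

3 1 4 5 2 / 1 4 2 3 5 / 5 3 1 2 4 / 4 2 5 1 3 / 2 5 3 4 1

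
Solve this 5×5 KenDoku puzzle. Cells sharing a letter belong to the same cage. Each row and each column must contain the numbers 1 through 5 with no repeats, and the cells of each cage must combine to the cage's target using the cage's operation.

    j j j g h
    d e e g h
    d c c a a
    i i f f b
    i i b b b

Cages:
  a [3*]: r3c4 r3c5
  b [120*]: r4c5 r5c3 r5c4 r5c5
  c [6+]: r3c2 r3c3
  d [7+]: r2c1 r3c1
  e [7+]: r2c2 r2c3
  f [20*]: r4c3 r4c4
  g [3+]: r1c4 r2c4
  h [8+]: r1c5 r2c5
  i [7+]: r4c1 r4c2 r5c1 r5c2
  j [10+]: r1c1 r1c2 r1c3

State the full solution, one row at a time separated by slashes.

4 5 1 2 3 / 2 3 4 1 5 / 5 4 2 3 1 / 3 1 5 4 2 / 1 2 3 5 4

In row 2, 1 can only go at r2c4, so r2c4 = 1.
1 is placed in column 4; hence r1c4 = 2.
1 is placed in column 4, which forces r3c4 = 3.
Cage a's pair has product 3; hence r3c5 = 1.
The only place for 3 in row 1 is r1c5.
3 is placed in column 5, so r2c5 = 5.
The 4 cells of cage b must have product 120, so r5c3 = 3.
The two cells of cage e must have sum 7, so r2c2 = 3.
The two cells of cage e must have sum 7, leaving r2c3 = 4.
Column 3 now contains 4; hence r3c3 = 2.
Column 2 now contains 3, leaving r4c2 = 1.
Column 3 now contains 4; hence r4c3 = 5.
Row 4 now contains 5, so r4c4 = 4.
Row 4 already has 4, which forces r4c5 = 2.
Column 2 already has 1, so r5c2 = 2.
The 4 cells of cage b must have product 120; hence r5c4 = 5.
Column 5 already has 2, leaving r5c5 = 4.
Column 3 now contains 5, so r1c3 = 1.
Row 2 already has 3; hence r2c1 = 2.
The two cells of cage d must have sum 7; hence r3c1 = 5.
Row 3 now contains 2; hence r3c2 = 4.
1 is placed in row 4, which forces r4c1 = 3.
2 is placed in row 5, which forces r5c1 = 1.
Column 1 now contains 5, leaving r1c1 = 4.
4 is placed in column 2, leaving r1c2 = 5.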